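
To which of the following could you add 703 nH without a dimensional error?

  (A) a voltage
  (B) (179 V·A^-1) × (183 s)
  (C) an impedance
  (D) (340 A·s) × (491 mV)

(B)

Reference: H = V·s·A⁻¹ = kg·m²·s⁻²·A⁻².
Each option:
  (A) [voltage] = kg·m²·s⁻³·A⁻¹
  (B) [kg·m²·s⁻³·A⁻²] · [s] = kg·m²·s⁻²·A⁻²  ← same
  (C) [impedance] = kg·m²·s⁻³·A⁻²
  (D) [s·A] · [kg·m²·s⁻³·A⁻¹] = kg·m²·s⁻²
Only (B) matches kg·m²·s⁻²·A⁻².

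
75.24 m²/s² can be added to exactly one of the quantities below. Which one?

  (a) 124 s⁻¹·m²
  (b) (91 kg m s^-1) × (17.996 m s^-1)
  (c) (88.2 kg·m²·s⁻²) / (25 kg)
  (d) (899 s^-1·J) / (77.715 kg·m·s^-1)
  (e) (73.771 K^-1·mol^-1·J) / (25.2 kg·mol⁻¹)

(c)

Reference: m²·s⁻².
Each option:
  (a) m²·s⁻¹
  (b) [kg·m·s⁻¹] · [m·s⁻¹] = kg·m²·s⁻²
  (c) [kg·m²·s⁻²] / [kg] = m²·s⁻²  ← same
  (d) [kg·m²·s⁻³] / [kg·m·s⁻¹] = m·s⁻²
  (e) [kg·m²·s⁻²·K⁻¹·mol⁻¹] / [kg·mol⁻¹] = m²·s⁻²·K⁻¹
Only (c) matches m²·s⁻².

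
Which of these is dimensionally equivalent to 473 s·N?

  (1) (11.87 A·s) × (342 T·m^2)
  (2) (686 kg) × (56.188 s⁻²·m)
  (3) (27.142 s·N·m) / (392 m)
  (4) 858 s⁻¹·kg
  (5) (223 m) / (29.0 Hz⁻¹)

(3)

Reference: N·s = kg·m·s⁻²·s = kg·m·s⁻¹.
Each option:
  (1) [s·A] · [kg·m²·s⁻²·A⁻¹] = kg·m²·s⁻¹
  (2) [kg] · [m·s⁻²] = kg·m·s⁻²
  (3) [kg·m²·s⁻¹] / [m] = kg·m·s⁻¹  ← same
  (4) kg·s⁻¹
  (5) [m] / [s] = m·s⁻¹
Only (3) matches kg·m·s⁻¹.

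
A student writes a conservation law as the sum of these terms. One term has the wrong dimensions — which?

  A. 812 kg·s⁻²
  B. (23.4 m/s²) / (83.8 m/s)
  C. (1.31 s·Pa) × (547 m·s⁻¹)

Dimensions:
  A. kg·s⁻²
  B. [m·s⁻²] / [m·s⁻¹] = s⁻¹
  C. [kg·m⁻¹·s⁻¹] · [m·s⁻¹] = kg·s⁻²
All reduce to kg·s⁻² except B., which is s⁻¹.

B.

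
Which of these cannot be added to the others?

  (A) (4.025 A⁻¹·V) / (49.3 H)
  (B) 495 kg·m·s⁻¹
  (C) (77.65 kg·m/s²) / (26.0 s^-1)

(A)

Expand each in SI base units:
  (A) [kg·m²·s⁻³·A⁻²] / [kg·m²·s⁻²·A⁻²] = s⁻¹
  (B) kg·m·s⁻¹
  (C) [kg·m·s⁻²] / [s⁻¹] = kg·m·s⁻¹
All reduce to kg·m·s⁻¹ except (A), which is s⁻¹.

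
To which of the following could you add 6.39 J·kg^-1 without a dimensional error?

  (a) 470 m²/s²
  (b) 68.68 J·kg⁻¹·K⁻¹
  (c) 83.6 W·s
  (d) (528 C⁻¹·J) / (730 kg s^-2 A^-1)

(a)

Reference: J·kg⁻¹ = N·m·kg⁻¹ = m²·s⁻².
Each option:
  (a) m²·s⁻²  ← same
  (b) J·kg⁻¹·K⁻¹ = N·m·kg⁻¹·K⁻¹ = m²·s⁻²·K⁻¹
  (c) W·s = J·s⁻¹·s = kg·m²·s⁻²
  (d) [kg·m²·s⁻³·A⁻¹] / [kg·s⁻²·A⁻¹] = m²·s⁻¹
Only (a) matches m²·s⁻².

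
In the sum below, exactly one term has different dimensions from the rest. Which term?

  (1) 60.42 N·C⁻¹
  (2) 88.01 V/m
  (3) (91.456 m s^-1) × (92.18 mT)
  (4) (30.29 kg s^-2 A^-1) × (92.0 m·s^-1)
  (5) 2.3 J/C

(5)

Expand each in SI base units:
  (1) N·C⁻¹ = kg·m·s⁻²·(s·A)⁻¹ = kg·m·s⁻³·A⁻¹
  (2) V·m⁻¹ = J·C⁻¹·m⁻¹ = kg·m·s⁻³·A⁻¹
  (3) [m·s⁻¹] · [kg·s⁻²·A⁻¹] = kg·m·s⁻³·A⁻¹
  (4) [kg·s⁻²·A⁻¹] · [m·s⁻¹] = kg·m·s⁻³·A⁻¹
  (5) J·C⁻¹ = N·m·(s·A)⁻¹ = kg·m²·s⁻³·A⁻¹
All reduce to kg·m·s⁻³·A⁻¹ except (5), which is kg·m²·s⁻³·A⁻¹.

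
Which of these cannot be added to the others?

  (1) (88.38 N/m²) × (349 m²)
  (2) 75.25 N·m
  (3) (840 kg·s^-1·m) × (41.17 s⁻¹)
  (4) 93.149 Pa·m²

Dimensions:
  (1) [kg·m⁻¹·s⁻²] · [m²] = kg·m·s⁻²
  (2) N·m = kg·m·s⁻²·m = kg·m²·s⁻²
  (3) [kg·m·s⁻¹] · [s⁻¹] = kg·m·s⁻²
  (4) Pa·m² = N·m⁻²·m² = kg·m·s⁻²
All reduce to kg·m·s⁻² except (2), which is kg·m²·s⁻².

(2)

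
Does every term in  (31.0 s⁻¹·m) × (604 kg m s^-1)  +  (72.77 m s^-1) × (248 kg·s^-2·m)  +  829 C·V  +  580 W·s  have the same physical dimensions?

Expand each in SI base units:
  (31.0 s⁻¹·m) × (604 kg m s^-1):  [m·s⁻¹] · [kg·m·s⁻¹] = kg·m²·s⁻²
  (72.77 m s^-1) × (248 kg·s^-2·m):  [m·s⁻¹] · [kg·m·s⁻²] = kg·m²·s⁻³
  829 C·V:  C·V = s·A·J·C⁻¹ = kg·m²·s⁻²
  580 W·s:  W·s = J·s⁻¹·s = kg·m²·s⁻²
The terms do not share a single dimension (kg·m²·s⁻² vs kg·m²·s⁻³).

No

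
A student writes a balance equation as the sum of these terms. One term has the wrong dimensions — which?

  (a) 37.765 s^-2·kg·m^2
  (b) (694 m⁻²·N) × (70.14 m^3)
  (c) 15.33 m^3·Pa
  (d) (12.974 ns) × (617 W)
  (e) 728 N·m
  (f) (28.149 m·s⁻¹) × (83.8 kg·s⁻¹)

(f)

Reduce each to base SI dimensions:
  (a) kg·m²·s⁻²
  (b) [kg·m⁻¹·s⁻²] · [m³] = kg·m²·s⁻²
  (c) Pa·m³ = N·m⁻²·m³ = kg·m²·s⁻²
  (d) [s] · [kg·m²·s⁻³] = kg·m²·s⁻²
  (e) N·m = kg·m·s⁻²·m = kg·m²·s⁻²
  (f) [m·s⁻¹] · [kg·s⁻¹] = kg·m·s⁻²
All reduce to kg·m²·s⁻² except (f), which is kg·m·s⁻².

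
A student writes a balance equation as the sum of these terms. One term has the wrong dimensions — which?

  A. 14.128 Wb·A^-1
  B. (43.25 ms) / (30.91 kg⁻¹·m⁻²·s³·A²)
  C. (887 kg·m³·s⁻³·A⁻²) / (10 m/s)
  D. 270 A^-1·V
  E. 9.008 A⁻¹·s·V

D.

Reduce each to base SI dimensions:
  A. Wb·A⁻¹ = V·s·A⁻¹ = kg·m²·s⁻²·A⁻²
  B. [s] / [kg⁻¹·m⁻²·s³·A²] = kg·m²·s⁻²·A⁻²
  C. [kg·m³·s⁻³·A⁻²] / [m·s⁻¹] = kg·m²·s⁻²·A⁻²
  D. V·A⁻¹ = J·C⁻¹·A⁻¹ = kg·m²·s⁻³·A⁻²
  E. V·s·A⁻¹ = J·C⁻¹·s·A⁻¹ = kg·m²·s⁻²·A⁻²
All reduce to kg·m²·s⁻²·A⁻² except D., which is kg·m²·s⁻³·A⁻².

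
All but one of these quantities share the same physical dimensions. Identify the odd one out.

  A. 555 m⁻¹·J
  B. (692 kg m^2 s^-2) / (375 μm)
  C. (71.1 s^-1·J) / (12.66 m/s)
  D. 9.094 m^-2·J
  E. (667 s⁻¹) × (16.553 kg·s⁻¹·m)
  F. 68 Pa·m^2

Reduce each to base SI dimensions:
  A. J·m⁻¹ = N·m·m⁻¹ = kg·m·s⁻²
  B. [kg·m²·s⁻²] / [m] = kg·m·s⁻²
  C. [kg·m²·s⁻³] / [m·s⁻¹] = kg·m·s⁻²
  D. J·m⁻² = N·m·m⁻² = kg·s⁻²
  E. [s⁻¹] · [kg·m·s⁻¹] = kg·m·s⁻²
  F. Pa·m² = N·m⁻²·m² = kg·m·s⁻²
All reduce to kg·m·s⁻² except D., which is kg·s⁻².

D.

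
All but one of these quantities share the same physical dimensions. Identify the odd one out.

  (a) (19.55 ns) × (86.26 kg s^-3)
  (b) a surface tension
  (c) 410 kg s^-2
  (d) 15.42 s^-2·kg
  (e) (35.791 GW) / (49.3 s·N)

(e)

Reduce each to base SI dimensions:
  (a) [s] · [kg·s⁻³] = kg·s⁻²
  (b) [surface tension] = kg·s⁻²
  (c) kg·s⁻²
  (d) kg·s⁻²
  (e) [kg·m²·s⁻³] / [kg·m·s⁻¹] = m·s⁻²
All reduce to kg·s⁻² except (e), which is m·s⁻².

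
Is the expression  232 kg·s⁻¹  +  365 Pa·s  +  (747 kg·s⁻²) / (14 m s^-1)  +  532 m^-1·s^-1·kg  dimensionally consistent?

Reduce each to base SI dimensions:
  232 kg·s⁻¹:  kg·s⁻¹
  365 Pa·s:  Pa·s = N·m⁻²·s = kg·m⁻¹·s⁻¹
  (747 kg·s⁻²) / (14 m s^-1):  [kg·s⁻²] / [m·s⁻¹] = kg·m⁻¹·s⁻¹
  532 m^-1·s^-1·kg:  kg·m⁻¹·s⁻¹
The terms do not share a single dimension (kg·m⁻¹·s⁻¹ vs kg·s⁻¹).

No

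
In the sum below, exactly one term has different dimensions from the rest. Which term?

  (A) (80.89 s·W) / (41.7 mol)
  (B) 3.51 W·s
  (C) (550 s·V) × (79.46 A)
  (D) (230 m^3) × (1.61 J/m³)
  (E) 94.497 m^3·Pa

(A)

Expand each in SI base units:
  (A) [kg·m²·s⁻²] / [mol] = kg·m²·s⁻²·mol⁻¹
  (B) W·s = J·s⁻¹·s = kg·m²·s⁻²
  (C) [kg·m²·s⁻²·A⁻¹] · [A] = kg·m²·s⁻²
  (D) [m³] · [kg·m⁻¹·s⁻²] = kg·m²·s⁻²
  (E) Pa·m³ = N·m⁻²·m³ = kg·m²·s⁻²
All reduce to kg·m²·s⁻² except (A), which is kg·m²·s⁻²·mol⁻¹.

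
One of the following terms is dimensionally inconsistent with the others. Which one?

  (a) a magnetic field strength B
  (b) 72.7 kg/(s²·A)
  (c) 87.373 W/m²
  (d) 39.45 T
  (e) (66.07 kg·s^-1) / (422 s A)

In SI base units:
  (a) [magnetic field strength B] = kg·s⁻²·A⁻¹
  (b) kg·s⁻²·A⁻¹
  (c) W·m⁻² = J·s⁻¹·m⁻² = kg·s⁻³
  (d) T = Wb·m⁻² = kg·s⁻²·A⁻¹
  (e) [kg·s⁻¹] / [s·A] = kg·s⁻²·A⁻¹
All reduce to kg·s⁻²·A⁻¹ except (c), which is kg·s⁻³.

(c)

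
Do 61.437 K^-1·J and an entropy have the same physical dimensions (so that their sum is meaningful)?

Yes

Reduce each to base SI dimensions:
  61.437 K^-1·J:  J·K⁻¹ = N·m·K⁻¹ = kg·m²·s⁻²·K⁻¹
  an entropy:  [entropy] = kg·m²·s⁻²·K⁻¹
Both are kg·m²·s⁻²·K⁻¹, so they have the same dimensions and can be added.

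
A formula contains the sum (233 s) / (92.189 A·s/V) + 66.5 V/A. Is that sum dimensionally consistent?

In SI base units:
  (233 s) / (92.189 A·s/V):  [s] / [kg⁻¹·m⁻²·s⁴·A²] = kg·m²·s⁻³·A⁻²
  66.5 V/A:  V·A⁻¹ = J·C⁻¹·A⁻¹ = kg·m²·s⁻³·A⁻²
Both are kg·m²·s⁻³·A⁻², so they have the same dimensions and can be added.

Yes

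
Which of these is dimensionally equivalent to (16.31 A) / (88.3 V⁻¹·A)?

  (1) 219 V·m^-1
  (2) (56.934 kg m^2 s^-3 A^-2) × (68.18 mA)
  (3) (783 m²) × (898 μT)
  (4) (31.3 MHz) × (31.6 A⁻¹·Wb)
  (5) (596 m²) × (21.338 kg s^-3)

Reference: [A] / [kg⁻¹·m⁻²·s³·A²] = kg·m²·s⁻³·A⁻¹.
Each option:
  (1) V·m⁻¹ = J·C⁻¹·m⁻¹ = kg·m·s⁻³·A⁻¹
  (2) [kg·m²·s⁻³·A⁻²] · [A] = kg·m²·s⁻³·A⁻¹  ← same
  (3) [m²] · [kg·s⁻²·A⁻¹] = kg·m²·s⁻²·A⁻¹
  (4) [s⁻¹] · [kg·m²·s⁻²·A⁻²] = kg·m²·s⁻³·A⁻²
  (5) [m²] · [kg·s⁻³] = kg·m²·s⁻³
Only (2) matches kg·m²·s⁻³·A⁻¹.

(2)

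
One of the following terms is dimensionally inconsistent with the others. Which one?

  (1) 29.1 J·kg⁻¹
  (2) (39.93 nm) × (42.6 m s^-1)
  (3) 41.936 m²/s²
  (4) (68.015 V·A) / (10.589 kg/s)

(2)

Dimensions:
  (1) J·kg⁻¹ = N·m·kg⁻¹ = m²·s⁻²
  (2) [m] · [m·s⁻¹] = m²·s⁻¹
  (3) m²·s⁻²
  (4) [kg·m²·s⁻³] / [kg·s⁻¹] = m²·s⁻²
All reduce to m²·s⁻² except (2), which is m²·s⁻¹.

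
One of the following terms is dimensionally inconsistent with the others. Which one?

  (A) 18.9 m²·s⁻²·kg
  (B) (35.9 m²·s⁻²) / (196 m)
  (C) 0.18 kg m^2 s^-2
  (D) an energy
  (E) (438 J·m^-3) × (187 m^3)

(B)

Work out the base dimensions of each:
  (A) kg·m²·s⁻²
  (B) [m²·s⁻²] / [m] = m·s⁻²
  (C) kg·m²·s⁻²
  (D) [energy] = kg·m²·s⁻²
  (E) [kg·m⁻¹·s⁻²] · [m³] = kg·m²·s⁻²
All reduce to kg·m²·s⁻² except (B), which is m·s⁻².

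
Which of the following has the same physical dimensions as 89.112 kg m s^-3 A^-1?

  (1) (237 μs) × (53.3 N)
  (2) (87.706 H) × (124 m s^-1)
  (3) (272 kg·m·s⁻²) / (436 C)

Reference: kg·m·s⁻³·A⁻¹.
Each option:
  (1) [s] · [kg·m·s⁻²] = kg·m·s⁻¹
  (2) [kg·m²·s⁻²·A⁻²] · [m·s⁻¹] = kg·m³·s⁻³·A⁻²
  (3) [kg·m·s⁻²] / [s·A] = kg·m·s⁻³·A⁻¹  ← same
Only (3) matches kg·m·s⁻³·A⁻¹.

(3)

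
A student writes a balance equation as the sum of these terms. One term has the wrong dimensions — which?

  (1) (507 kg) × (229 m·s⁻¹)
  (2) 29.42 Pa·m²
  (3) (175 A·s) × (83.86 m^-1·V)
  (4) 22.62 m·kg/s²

(1)

Dimensions:
  (1) [kg] · [m·s⁻¹] = kg·m·s⁻¹
  (2) Pa·m² = N·m⁻²·m² = kg·m·s⁻²
  (3) [s·A] · [kg·m·s⁻³·A⁻¹] = kg·m·s⁻²
  (4) kg·m·s⁻²
All reduce to kg·m·s⁻² except (1), which is kg·m·s⁻¹.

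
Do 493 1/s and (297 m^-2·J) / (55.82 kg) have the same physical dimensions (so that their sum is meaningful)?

No

Work out the base dimensions of each:
  493 1/s:  s⁻¹
  (297 m^-2·J) / (55.82 kg):  [kg·s⁻²] / [kg] = s⁻²
s⁻¹ ≠ s⁻², so they cannot be added.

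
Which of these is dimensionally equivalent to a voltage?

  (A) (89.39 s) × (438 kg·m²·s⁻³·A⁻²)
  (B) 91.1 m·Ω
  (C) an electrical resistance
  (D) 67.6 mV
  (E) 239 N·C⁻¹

Reference: [voltage] = kg·m²·s⁻³·A⁻¹.
Each option:
  (A) [s] · [kg·m²·s⁻³·A⁻²] = kg·m²·s⁻²·A⁻²
  (B) Ω·m = V·A⁻¹·m = kg·m³·s⁻³·A⁻²
  (C) [electrical resistance] = kg·m²·s⁻³·A⁻²
  (D) V = J·C⁻¹ = kg·m²·s⁻³·A⁻¹  ← same
  (E) N·C⁻¹ = kg·m·s⁻²·(s·A)⁻¹ = kg·m·s⁻³·A⁻¹
Only (D) matches kg·m²·s⁻³·A⁻¹.

(D)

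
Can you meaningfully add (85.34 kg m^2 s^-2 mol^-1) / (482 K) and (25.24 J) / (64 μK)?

No

Reduce each to base SI dimensions:
  (85.34 kg m^2 s^-2 mol^-1) / (482 K):  [kg·m²·s⁻²·mol⁻¹] / [K] = kg·m²·s⁻²·K⁻¹·mol⁻¹
  (25.24 J) / (64 μK):  [kg·m²·s⁻²] / [K] = kg·m²·s⁻²·K⁻¹
kg·m²·s⁻²·K⁻¹·mol⁻¹ ≠ kg·m²·s⁻²·K⁻¹, so they cannot be added.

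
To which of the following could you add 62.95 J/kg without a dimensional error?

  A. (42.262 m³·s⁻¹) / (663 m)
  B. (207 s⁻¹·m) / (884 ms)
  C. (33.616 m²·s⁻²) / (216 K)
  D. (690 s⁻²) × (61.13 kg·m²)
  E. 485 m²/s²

Reference: J·kg⁻¹ = N·m·kg⁻¹ = m²·s⁻².
Each option:
  A. [m³·s⁻¹] / [m] = m²·s⁻¹
  B. [m·s⁻¹] / [s] = m·s⁻²
  C. [m²·s⁻²] / [K] = m²·s⁻²·K⁻¹
  D. [s⁻²] · [kg·m²] = kg·m²·s⁻²
  E. m²·s⁻²  ← same
Only E. matches m²·s⁻².

E.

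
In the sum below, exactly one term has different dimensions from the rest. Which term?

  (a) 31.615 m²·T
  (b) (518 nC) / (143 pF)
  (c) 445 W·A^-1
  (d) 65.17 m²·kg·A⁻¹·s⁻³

Work out the base dimensions of each:
  (a) T·m² = Wb·m⁻²·m² = kg·m²·s⁻²·A⁻¹
  (b) [s·A] / [kg⁻¹·m⁻²·s⁴·A²] = kg·m²·s⁻³·A⁻¹
  (c) W·A⁻¹ = J·s⁻¹·A⁻¹ = kg·m²·s⁻³·A⁻¹
  (d) kg·m²·s⁻³·A⁻¹
All reduce to kg·m²·s⁻³·A⁻¹ except (a), which is kg·m²·s⁻²·A⁻¹.

(a)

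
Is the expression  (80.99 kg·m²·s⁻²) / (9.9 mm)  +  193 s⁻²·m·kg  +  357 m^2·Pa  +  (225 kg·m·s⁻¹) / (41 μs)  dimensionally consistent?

Yes

In SI base units:
  (80.99 kg·m²·s⁻²) / (9.9 mm):  [kg·m²·s⁻²] / [m] = kg·m·s⁻²
  193 s⁻²·m·kg:  kg·m·s⁻²
  357 m^2·Pa:  Pa·m² = N·m⁻²·m² = kg·m·s⁻²
  (225 kg·m·s⁻¹) / (41 μs):  [kg·m·s⁻¹] / [s] = kg·m·s⁻²
Every term reduces to kg·m·s⁻².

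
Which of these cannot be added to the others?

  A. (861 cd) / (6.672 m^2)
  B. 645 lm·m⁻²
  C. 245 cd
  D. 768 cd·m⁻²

C.

Expand each in SI base units:
  A. [cd] / [m²] = m⁻²·cd
  B. lm·m⁻² = cd·m⁻² = m⁻²·cd
  C. cd
  D. cd·m⁻² = m⁻²·cd
All reduce to m⁻²·cd except C., which is cd.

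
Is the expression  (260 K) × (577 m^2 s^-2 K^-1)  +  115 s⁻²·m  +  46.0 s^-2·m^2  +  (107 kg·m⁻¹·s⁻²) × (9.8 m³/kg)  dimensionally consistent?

Reduce each to base SI dimensions:
  (260 K) × (577 m^2 s^-2 K^-1):  [K] · [m²·s⁻²·K⁻¹] = m²·s⁻²
  115 s⁻²·m:  m·s⁻²
  46.0 s^-2·m^2:  m²·s⁻²
  (107 kg·m⁻¹·s⁻²) × (9.8 m³/kg):  [kg·m⁻¹·s⁻²] · [kg⁻¹·m³] = m²·s⁻²
The terms do not share a single dimension (m²·s⁻² vs m·s⁻²).

No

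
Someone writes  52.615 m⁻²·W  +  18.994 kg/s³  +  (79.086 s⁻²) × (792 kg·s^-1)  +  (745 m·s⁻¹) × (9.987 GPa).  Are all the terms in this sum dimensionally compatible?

Work out the base dimensions of each:
  52.615 m⁻²·W:  W·m⁻² = J·s⁻¹·m⁻² = kg·s⁻³
  18.994 kg/s³:  kg·s⁻³
  (79.086 s⁻²) × (792 kg·s^-1):  [s⁻²] · [kg·s⁻¹] = kg·s⁻³
  (745 m·s⁻¹) × (9.987 GPa):  [m·s⁻¹] · [kg·m⁻¹·s⁻²] = kg·s⁻³
Every term reduces to kg·s⁻³.

Yes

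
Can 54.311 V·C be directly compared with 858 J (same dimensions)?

Work out the base dimensions of each:
  54.311 V·C:  C·V = s·A·J·C⁻¹ = kg·m²·s⁻²
  858 J:  J = N·m = kg·m²·s⁻²
Both are kg·m²·s⁻², so they have the same dimensions and can be added.

Yes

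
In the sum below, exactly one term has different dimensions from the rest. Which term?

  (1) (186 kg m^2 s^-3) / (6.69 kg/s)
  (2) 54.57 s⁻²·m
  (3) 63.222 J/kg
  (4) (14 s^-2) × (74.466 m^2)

In SI base units:
  (1) [kg·m²·s⁻³] / [kg·s⁻¹] = m²·s⁻²
  (2) m·s⁻²
  (3) J·kg⁻¹ = N·m·kg⁻¹ = m²·s⁻²
  (4) [s⁻²] · [m²] = m²·s⁻²
All reduce to m²·s⁻² except (2), which is m·s⁻².

(2)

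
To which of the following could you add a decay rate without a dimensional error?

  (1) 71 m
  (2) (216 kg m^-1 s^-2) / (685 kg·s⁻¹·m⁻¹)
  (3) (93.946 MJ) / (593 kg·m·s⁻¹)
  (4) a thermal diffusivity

(2)

Reference: [decay rate] = s⁻¹.
Each option:
  (1) m
  (2) [kg·m⁻¹·s⁻²] / [kg·m⁻¹·s⁻¹] = s⁻¹  ← same
  (3) [kg·m²·s⁻²] / [kg·m·s⁻¹] = m·s⁻¹
  (4) [thermal diffusivity] = m²·s⁻¹
Only (2) matches s⁻¹.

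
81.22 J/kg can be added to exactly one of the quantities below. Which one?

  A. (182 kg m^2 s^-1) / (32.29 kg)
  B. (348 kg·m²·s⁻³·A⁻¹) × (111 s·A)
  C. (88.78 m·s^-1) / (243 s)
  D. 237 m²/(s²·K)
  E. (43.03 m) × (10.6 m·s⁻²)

E.

Reference: J·kg⁻¹ = N·m·kg⁻¹ = m²·s⁻².
Each option:
  A. [kg·m²·s⁻¹] / [kg] = m²·s⁻¹
  B. [kg·m²·s⁻³·A⁻¹] · [s·A] = kg·m²·s⁻²
  C. [m·s⁻¹] / [s] = m·s⁻²
  D. m²·s⁻²·K⁻¹
  E. [m] · [m·s⁻²] = m²·s⁻²  ← same
Only E. matches m²·s⁻².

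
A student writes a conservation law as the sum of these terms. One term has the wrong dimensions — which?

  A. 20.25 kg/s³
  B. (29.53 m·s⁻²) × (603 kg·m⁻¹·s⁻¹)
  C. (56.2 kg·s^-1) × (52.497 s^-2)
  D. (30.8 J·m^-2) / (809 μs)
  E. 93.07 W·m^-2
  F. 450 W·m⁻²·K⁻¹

F.

Work out the base dimensions of each:
  A. kg·s⁻³
  B. [m·s⁻²] · [kg·m⁻¹·s⁻¹] = kg·s⁻³
  C. [kg·s⁻¹] · [s⁻²] = kg·s⁻³
  D. [kg·s⁻²] / [s] = kg·s⁻³
  E. W·m⁻² = J·s⁻¹·m⁻² = kg·s⁻³
  F. W·m⁻²·K⁻¹ = J·s⁻¹·m⁻²·K⁻¹ = kg·s⁻³·K⁻¹
All reduce to kg·s⁻³ except F., which is kg·s⁻³·K⁻¹.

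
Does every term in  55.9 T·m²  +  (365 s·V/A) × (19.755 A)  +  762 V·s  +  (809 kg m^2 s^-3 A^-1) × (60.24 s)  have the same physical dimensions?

Work out the base dimensions of each:
  55.9 T·m²:  T·m² = Wb·m⁻²·m² = kg·m²·s⁻²·A⁻¹
  (365 s·V/A) × (19.755 A):  [kg·m²·s⁻²·A⁻²] · [A] = kg·m²·s⁻²·A⁻¹
  762 V·s:  V·s = J·C⁻¹·s = kg·m²·s⁻²·A⁻¹
  (809 kg m^2 s^-3 A^-1) × (60.24 s):  [kg·m²·s⁻³·A⁻¹] · [s] = kg·m²·s⁻²·A⁻¹
Every term reduces to kg·m²·s⁻²·A⁻¹.

Yes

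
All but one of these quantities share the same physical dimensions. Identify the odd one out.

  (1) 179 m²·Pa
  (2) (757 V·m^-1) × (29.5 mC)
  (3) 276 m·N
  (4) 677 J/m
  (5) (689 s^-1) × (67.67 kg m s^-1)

(3)

Expand each in SI base units:
  (1) Pa·m² = N·m⁻²·m² = kg·m·s⁻²
  (2) [kg·m·s⁻³·A⁻¹] · [s·A] = kg·m·s⁻²
  (3) N·m = kg·m·s⁻²·m = kg·m²·s⁻²
  (4) J·m⁻¹ = N·m·m⁻¹ = kg·m·s⁻²
  (5) [s⁻¹] · [kg·m·s⁻¹] = kg·m·s⁻²
All reduce to kg·m·s⁻² except (3), which is kg·m²·s⁻².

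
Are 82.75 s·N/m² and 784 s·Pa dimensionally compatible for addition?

Work out the base dimensions of each:
  82.75 s·N/m²:  N·s·m⁻² = kg·m·s⁻²·s·m⁻² = kg·m⁻¹·s⁻¹
  784 s·Pa:  Pa·s = N·m⁻²·s = kg·m⁻¹·s⁻¹
Both are kg·m⁻¹·s⁻¹, so they have the same dimensions and can be added.

Yes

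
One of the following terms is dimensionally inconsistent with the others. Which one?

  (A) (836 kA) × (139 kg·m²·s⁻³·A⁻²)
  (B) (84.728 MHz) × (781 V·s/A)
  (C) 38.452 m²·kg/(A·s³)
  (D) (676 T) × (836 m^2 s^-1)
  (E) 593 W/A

In SI base units:
  (A) [A] · [kg·m²·s⁻³·A⁻²] = kg·m²·s⁻³·A⁻¹
  (B) [s⁻¹] · [kg·m²·s⁻²·A⁻²] = kg·m²·s⁻³·A⁻²
  (C) kg·m²·s⁻³·A⁻¹
  (D) [kg·s⁻²·A⁻¹] · [m²·s⁻¹] = kg·m²·s⁻³·A⁻¹
  (E) W·A⁻¹ = J·s⁻¹·A⁻¹ = kg·m²·s⁻³·A⁻¹
All reduce to kg·m²·s⁻³·A⁻¹ except (B), which is kg·m²·s⁻³·A⁻².

(B)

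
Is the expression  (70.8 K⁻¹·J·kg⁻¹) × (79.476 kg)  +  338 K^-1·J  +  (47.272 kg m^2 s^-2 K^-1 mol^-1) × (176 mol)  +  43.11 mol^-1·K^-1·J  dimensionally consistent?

Reduce each to base SI dimensions:
  (70.8 K⁻¹·J·kg⁻¹) × (79.476 kg):  [m²·s⁻²·K⁻¹] · [kg] = kg·m²·s⁻²·K⁻¹
  338 K^-1·J:  J·K⁻¹ = N·m·K⁻¹ = kg·m²·s⁻²·K⁻¹
  (47.272 kg m^2 s^-2 K^-1 mol^-1) × (176 mol):  [kg·m²·s⁻²·K⁻¹·mol⁻¹] · [mol] = kg·m²·s⁻²·K⁻¹
  43.11 mol^-1·K^-1·J:  J·mol⁻¹·K⁻¹ = N·m·mol⁻¹·K⁻¹ = kg·m²·s⁻²·K⁻¹·mol⁻¹
The terms do not share a single dimension (kg·m²·s⁻²·K⁻¹ vs kg·m²·s⁻²·K⁻¹·mol⁻¹).

No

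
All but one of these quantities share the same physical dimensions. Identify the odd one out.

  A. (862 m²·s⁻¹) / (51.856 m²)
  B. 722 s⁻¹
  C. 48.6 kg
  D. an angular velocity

C.

Reduce each to base SI dimensions:
  A. [m²·s⁻¹] / [m²] = s⁻¹
  B. s⁻¹
  C. kg
  D. [angular velocity] = s⁻¹
All reduce to s⁻¹ except C., which is kg.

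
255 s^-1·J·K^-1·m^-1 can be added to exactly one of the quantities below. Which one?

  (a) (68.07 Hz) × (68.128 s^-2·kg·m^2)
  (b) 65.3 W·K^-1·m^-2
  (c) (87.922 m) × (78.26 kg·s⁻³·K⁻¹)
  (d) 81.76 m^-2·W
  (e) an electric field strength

(c)

Reference: J·s⁻¹·m⁻¹·K⁻¹ = N·m·s⁻¹·m⁻¹·K⁻¹ = kg·m·s⁻³·K⁻¹.
Each option:
  (a) [s⁻¹] · [kg·m²·s⁻²] = kg·m²·s⁻³
  (b) W·m⁻²·K⁻¹ = J·s⁻¹·m⁻²·K⁻¹ = kg·s⁻³·K⁻¹
  (c) [m] · [kg·s⁻³·K⁻¹] = kg·m·s⁻³·K⁻¹  ← same
  (d) W·m⁻² = J·s⁻¹·m⁻² = kg·s⁻³
  (e) [electric field strength] = kg·m·s⁻³·A⁻¹
Only (c) matches kg·m·s⁻³·K⁻¹.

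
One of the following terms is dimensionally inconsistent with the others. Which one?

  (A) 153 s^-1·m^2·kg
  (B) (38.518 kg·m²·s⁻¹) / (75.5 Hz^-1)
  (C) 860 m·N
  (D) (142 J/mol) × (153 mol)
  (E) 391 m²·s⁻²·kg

(A)

Reduce each to base SI dimensions:
  (A) kg·m²·s⁻¹
  (B) [kg·m²·s⁻¹] / [s] = kg·m²·s⁻²
  (C) N·m = kg·m·s⁻²·m = kg·m²·s⁻²
  (D) [kg·m²·s⁻²·mol⁻¹] · [mol] = kg·m²·s⁻²
  (E) kg·m²·s⁻²
All reduce to kg·m²·s⁻² except (A), which is kg·m²·s⁻¹.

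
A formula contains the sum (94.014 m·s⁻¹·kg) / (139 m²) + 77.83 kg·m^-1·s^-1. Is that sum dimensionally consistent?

Reduce each to base SI dimensions:
  (94.014 m·s⁻¹·kg) / (139 m²):  [kg·m·s⁻¹] / [m²] = kg·m⁻¹·s⁻¹
  77.83 kg·m^-1·s^-1:  kg·m⁻¹·s⁻¹
Both are kg·m⁻¹·s⁻¹, so they have the same dimensions and can be added.

Yes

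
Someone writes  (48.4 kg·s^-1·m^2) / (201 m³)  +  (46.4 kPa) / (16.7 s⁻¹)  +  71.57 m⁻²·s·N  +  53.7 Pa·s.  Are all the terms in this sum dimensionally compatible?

Yes

Expand each in SI base units:
  (48.4 kg·s^-1·m^2) / (201 m³):  [kg·m²·s⁻¹] / [m³] = kg·m⁻¹·s⁻¹
  (46.4 kPa) / (16.7 s⁻¹):  [kg·m⁻¹·s⁻²] / [s⁻¹] = kg·m⁻¹·s⁻¹
  71.57 m⁻²·s·N:  N·s·m⁻² = kg·m·s⁻²·s·m⁻² = kg·m⁻¹·s⁻¹
  53.7 Pa·s:  Pa·s = N·m⁻²·s = kg·m⁻¹·s⁻¹
Every term reduces to kg·m⁻¹·s⁻¹.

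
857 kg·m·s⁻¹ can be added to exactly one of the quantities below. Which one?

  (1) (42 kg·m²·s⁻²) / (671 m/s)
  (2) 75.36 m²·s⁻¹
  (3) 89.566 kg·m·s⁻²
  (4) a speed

(1)

Reference: kg·m·s⁻¹.
Each option:
  (1) [kg·m²·s⁻²] / [m·s⁻¹] = kg·m·s⁻¹  ← same
  (2) m²·s⁻¹
  (3) kg·m·s⁻²
  (4) [speed] = m·s⁻¹
Only (1) matches kg·m·s⁻¹.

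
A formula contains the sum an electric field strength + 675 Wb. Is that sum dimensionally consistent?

In SI base units:
  an electric field strength:  [electric field strength] = kg·m·s⁻³·A⁻¹
  675 Wb:  Wb = V·s = kg·m²·s⁻²·A⁻¹
kg·m·s⁻³·A⁻¹ ≠ kg·m²·s⁻²·A⁻¹, so they cannot be added.

No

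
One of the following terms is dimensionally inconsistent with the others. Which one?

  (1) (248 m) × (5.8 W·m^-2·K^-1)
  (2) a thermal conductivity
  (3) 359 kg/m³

Expand each in SI base units:
  (1) [m] · [kg·s⁻³·K⁻¹] = kg·m·s⁻³·K⁻¹
  (2) [thermal conductivity] = kg·m·s⁻³·K⁻¹
  (3) kg·m⁻³
All reduce to kg·m·s⁻³·K⁻¹ except (3), which is kg·m⁻³.

(3)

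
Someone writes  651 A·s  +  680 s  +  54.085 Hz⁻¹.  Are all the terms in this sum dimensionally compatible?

No

Work out the base dimensions of each:
  651 A·s:  A·s = s·A
  680 s:  s
  54.085 Hz⁻¹:  Hz⁻¹ = (s⁻¹)⁻¹ = s
The terms do not share a single dimension (s vs s·A).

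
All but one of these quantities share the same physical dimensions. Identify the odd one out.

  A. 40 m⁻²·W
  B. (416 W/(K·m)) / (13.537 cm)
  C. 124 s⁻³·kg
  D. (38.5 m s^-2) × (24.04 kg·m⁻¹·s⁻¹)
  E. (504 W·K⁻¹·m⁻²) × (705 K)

Work out the base dimensions of each:
  A. W·m⁻² = J·s⁻¹·m⁻² = kg·s⁻³
  B. [kg·m·s⁻³·K⁻¹] / [m] = kg·s⁻³·K⁻¹
  C. kg·s⁻³
  D. [m·s⁻²] · [kg·m⁻¹·s⁻¹] = kg·s⁻³
  E. [kg·s⁻³·K⁻¹] · [K] = kg·s⁻³
All reduce to kg·s⁻³ except B., which is kg·s⁻³·K⁻¹.

B.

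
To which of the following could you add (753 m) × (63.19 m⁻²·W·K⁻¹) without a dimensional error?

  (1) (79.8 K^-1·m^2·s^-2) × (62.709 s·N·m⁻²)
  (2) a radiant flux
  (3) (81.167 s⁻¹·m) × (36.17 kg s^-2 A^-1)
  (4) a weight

Reference: [m] · [kg·s⁻³·K⁻¹] = kg·m·s⁻³·K⁻¹.
Each option:
  (1) [m²·s⁻²·K⁻¹] · [kg·m⁻¹·s⁻¹] = kg·m·s⁻³·K⁻¹  ← same
  (2) [radiant flux] = kg·m²·s⁻³
  (3) [m·s⁻¹] · [kg·s⁻²·A⁻¹] = kg·m·s⁻³·A⁻¹
  (4) [weight] = kg·m·s⁻²
Only (1) matches kg·m·s⁻³·K⁻¹.

(1)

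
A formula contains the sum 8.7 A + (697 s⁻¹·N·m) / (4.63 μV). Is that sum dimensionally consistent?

In SI base units:
  8.7 A:  A
  (697 s⁻¹·N·m) / (4.63 μV):  [kg·m²·s⁻³] / [kg·m²·s⁻³·A⁻¹] = A
Both are A, so they have the same dimensions and can be added.

Yes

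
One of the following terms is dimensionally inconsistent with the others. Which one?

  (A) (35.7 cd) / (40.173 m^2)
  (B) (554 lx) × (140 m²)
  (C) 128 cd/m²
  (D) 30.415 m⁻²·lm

(B)

Expand each in SI base units:
  (A) [cd] / [m²] = m⁻²·cd
  (B) [m⁻²·cd] · [m²] = cd
  (C) cd·m⁻² = m⁻²·cd
  (D) lm·m⁻² = cd·m⁻² = m⁻²·cd
All reduce to m⁻²·cd except (B), which is cd.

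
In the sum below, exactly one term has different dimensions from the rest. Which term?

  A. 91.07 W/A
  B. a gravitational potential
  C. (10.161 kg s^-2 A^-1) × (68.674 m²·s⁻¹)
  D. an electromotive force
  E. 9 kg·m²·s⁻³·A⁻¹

Dimensions:
  A. W·A⁻¹ = J·s⁻¹·A⁻¹ = kg·m²·s⁻³·A⁻¹
  B. [gravitational potential] = m²·s⁻²
  C. [kg·s⁻²·A⁻¹] · [m²·s⁻¹] = kg·m²·s⁻³·A⁻¹
  D. [electromotive force] = kg·m²·s⁻³·A⁻¹
  E. kg·m²·s⁻³·A⁻¹
All reduce to kg·m²·s⁻³·A⁻¹ except B., which is m²·s⁻².

B.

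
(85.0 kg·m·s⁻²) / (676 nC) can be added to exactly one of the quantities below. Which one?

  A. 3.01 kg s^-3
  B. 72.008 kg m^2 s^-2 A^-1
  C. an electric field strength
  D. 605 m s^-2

Reference: [kg·m·s⁻²] / [s·A] = kg·m·s⁻³·A⁻¹.
Each option:
  A. kg·s⁻³
  B. kg·m²·s⁻²·A⁻¹
  C. [electric field strength] = kg·m·s⁻³·A⁻¹  ← same
  D. m·s⁻²
Only C. matches kg·m·s⁻³·A⁻¹.

C.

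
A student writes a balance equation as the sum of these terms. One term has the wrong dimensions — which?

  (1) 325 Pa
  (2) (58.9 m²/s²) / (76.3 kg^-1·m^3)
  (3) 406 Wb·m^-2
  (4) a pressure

(3)

Dimensions:
  (1) Pa = N·m⁻² = kg·m⁻¹·s⁻²
  (2) [m²·s⁻²] / [kg⁻¹·m³] = kg·m⁻¹·s⁻²
  (3) Wb·m⁻² = V·s·m⁻² = kg·s⁻²·A⁻¹
  (4) [pressure] = kg·m⁻¹·s⁻²
All reduce to kg·m⁻¹·s⁻² except (3), which is kg·s⁻²·A⁻¹.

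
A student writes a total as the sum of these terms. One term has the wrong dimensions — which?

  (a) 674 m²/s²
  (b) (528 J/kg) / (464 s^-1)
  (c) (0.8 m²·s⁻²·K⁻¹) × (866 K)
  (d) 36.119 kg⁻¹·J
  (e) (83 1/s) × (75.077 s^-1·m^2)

Dimensions:
  (a) m²·s⁻²
  (b) [m²·s⁻²] / [s⁻¹] = m²·s⁻¹
  (c) [m²·s⁻²·K⁻¹] · [K] = m²·s⁻²
  (d) J·kg⁻¹ = N·m·kg⁻¹ = m²·s⁻²
  (e) [s⁻¹] · [m²·s⁻¹] = m²·s⁻²
All reduce to m²·s⁻² except (b), which is m²·s⁻¹.

(b)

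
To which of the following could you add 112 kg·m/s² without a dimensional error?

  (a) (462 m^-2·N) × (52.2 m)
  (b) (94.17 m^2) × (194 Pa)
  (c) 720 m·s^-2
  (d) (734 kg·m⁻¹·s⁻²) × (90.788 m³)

Reference: kg·m·s⁻².
Each option:
  (a) [kg·m⁻¹·s⁻²] · [m] = kg·s⁻²
  (b) [m²] · [kg·m⁻¹·s⁻²] = kg·m·s⁻²  ← same
  (c) m·s⁻²
  (d) [kg·m⁻¹·s⁻²] · [m³] = kg·m²·s⁻²
Only (b) matches kg·m·s⁻².

(b)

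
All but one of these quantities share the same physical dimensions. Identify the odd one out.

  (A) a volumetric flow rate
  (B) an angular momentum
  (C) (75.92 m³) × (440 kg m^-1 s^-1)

Work out the base dimensions of each:
  (A) [volumetric flow rate] = m³·s⁻¹
  (B) [angular momentum] = kg·m²·s⁻¹
  (C) [m³] · [kg·m⁻¹·s⁻¹] = kg·m²·s⁻¹
All reduce to kg·m²·s⁻¹ except (A), which is m³·s⁻¹.

(A)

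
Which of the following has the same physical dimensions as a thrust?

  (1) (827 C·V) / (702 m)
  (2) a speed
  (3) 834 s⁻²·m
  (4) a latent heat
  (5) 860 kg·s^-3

Reference: [thrust] = kg·m·s⁻².
Each option:
  (1) [kg·m²·s⁻²] / [m] = kg·m·s⁻²  ← same
  (2) [speed] = m·s⁻¹
  (3) m·s⁻²
  (4) [latent heat] = m²·s⁻²
  (5) kg·s⁻³
Only (1) matches kg·m·s⁻².

(1)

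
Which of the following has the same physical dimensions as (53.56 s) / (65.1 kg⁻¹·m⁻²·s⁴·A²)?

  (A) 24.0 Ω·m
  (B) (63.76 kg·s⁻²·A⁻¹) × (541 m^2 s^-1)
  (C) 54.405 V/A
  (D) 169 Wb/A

(C)

Reference: [s] / [kg⁻¹·m⁻²·s⁴·A²] = kg·m²·s⁻³·A⁻².
Each option:
  (A) Ω·m = V·A⁻¹·m = kg·m³·s⁻³·A⁻²
  (B) [kg·s⁻²·A⁻¹] · [m²·s⁻¹] = kg·m²·s⁻³·A⁻¹
  (C) V·A⁻¹ = J·C⁻¹·A⁻¹ = kg·m²·s⁻³·A⁻²  ← same
  (D) Wb·A⁻¹ = V·s·A⁻¹ = kg·m²·s⁻²·A⁻²
Only (C) matches kg·m²·s⁻³·A⁻².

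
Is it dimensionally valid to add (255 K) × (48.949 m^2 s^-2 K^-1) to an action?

No

Work out the base dimensions of each:
  (255 K) × (48.949 m^2 s^-2 K^-1):  [K] · [m²·s⁻²·K⁻¹] = m²·s⁻²
  an action:  [action] = kg·m²·s⁻¹
m²·s⁻² ≠ kg·m²·s⁻¹, so they cannot be added.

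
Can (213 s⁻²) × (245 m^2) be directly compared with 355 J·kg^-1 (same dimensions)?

Work out the base dimensions of each:
  (213 s⁻²) × (245 m^2):  [s⁻²] · [m²] = m²·s⁻²
  355 J·kg^-1:  J·kg⁻¹ = N·m·kg⁻¹ = m²·s⁻²
Both are m²·s⁻², so they have the same dimensions and can be added.

Yes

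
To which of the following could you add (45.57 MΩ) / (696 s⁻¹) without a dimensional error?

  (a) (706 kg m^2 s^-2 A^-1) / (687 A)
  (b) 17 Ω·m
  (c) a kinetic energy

Reference: [kg·m²·s⁻³·A⁻²] / [s⁻¹] = kg·m²·s⁻²·A⁻².
Each option:
  (a) [kg·m²·s⁻²·A⁻¹] / [A] = kg·m²·s⁻²·A⁻²  ← same
  (b) Ω·m = V·A⁻¹·m = kg·m³·s⁻³·A⁻²
  (c) [kinetic energy] = kg·m²·s⁻²
Only (a) matches kg·m²·s⁻²·A⁻².

(a)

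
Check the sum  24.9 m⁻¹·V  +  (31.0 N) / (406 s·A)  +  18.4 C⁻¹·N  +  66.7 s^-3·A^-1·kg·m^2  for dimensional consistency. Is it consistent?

Work out the base dimensions of each:
  24.9 m⁻¹·V:  V·m⁻¹ = J·C⁻¹·m⁻¹ = kg·m·s⁻³·A⁻¹
  (31.0 N) / (406 s·A):  [kg·m·s⁻²] / [s·A] = kg·m·s⁻³·A⁻¹
  18.4 C⁻¹·N:  N·C⁻¹ = kg·m·s⁻²·(s·A)⁻¹ = kg·m·s⁻³·A⁻¹
  66.7 s^-3·A^-1·kg·m^2:  kg·m²·s⁻³·A⁻¹
The terms do not share a single dimension (kg·m²·s⁻³·A⁻¹ vs kg·m·s⁻³·A⁻¹).

No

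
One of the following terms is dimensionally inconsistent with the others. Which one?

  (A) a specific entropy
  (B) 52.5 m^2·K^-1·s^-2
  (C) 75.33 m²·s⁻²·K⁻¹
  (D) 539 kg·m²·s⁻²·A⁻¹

Expand each in SI base units:
  (A) [specific entropy] = m²·s⁻²·K⁻¹
  (B) m²·s⁻²·K⁻¹
  (C) m²·s⁻²·K⁻¹
  (D) kg·m²·s⁻²·A⁻¹
All reduce to m²·s⁻²·K⁻¹ except (D), which is kg·m²·s⁻²·A⁻¹.

(D)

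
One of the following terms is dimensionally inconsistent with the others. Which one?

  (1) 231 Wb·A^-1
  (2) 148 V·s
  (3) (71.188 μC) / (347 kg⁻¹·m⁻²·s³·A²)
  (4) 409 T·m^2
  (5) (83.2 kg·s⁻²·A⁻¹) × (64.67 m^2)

In SI base units:
  (1) Wb·A⁻¹ = V·s·A⁻¹ = kg·m²·s⁻²·A⁻²
  (2) V·s = J·C⁻¹·s = kg·m²·s⁻²·A⁻¹
  (3) [s·A] / [kg⁻¹·m⁻²·s³·A²] = kg·m²·s⁻²·A⁻¹
  (4) T·m² = Wb·m⁻²·m² = kg·m²·s⁻²·A⁻¹
  (5) [kg·s⁻²·A⁻¹] · [m²] = kg·m²·s⁻²·A⁻¹
All reduce to kg·m²·s⁻²·A⁻¹ except (1), which is kg·m²·s⁻²·A⁻².

(1)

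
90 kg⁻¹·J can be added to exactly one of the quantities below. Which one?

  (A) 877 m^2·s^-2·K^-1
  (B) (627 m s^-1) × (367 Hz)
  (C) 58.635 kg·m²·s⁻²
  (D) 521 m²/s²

(D)

Reference: J·kg⁻¹ = N·m·kg⁻¹ = m²·s⁻².
Each option:
  (A) m²·s⁻²·K⁻¹
  (B) [m·s⁻¹] · [s⁻¹] = m·s⁻²
  (C) kg·m²·s⁻²
  (D) m²·s⁻²  ← same
Only (D) matches m²·s⁻².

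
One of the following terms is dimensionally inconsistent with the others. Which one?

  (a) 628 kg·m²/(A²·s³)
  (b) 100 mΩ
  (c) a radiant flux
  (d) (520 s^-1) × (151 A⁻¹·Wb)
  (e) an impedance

Reduce each to base SI dimensions:
  (a) kg·m²·s⁻³·A⁻²
  (b) Ω = V·A⁻¹ = kg·m²·s⁻³·A⁻²
  (c) [radiant flux] = kg·m²·s⁻³
  (d) [s⁻¹] · [kg·m²·s⁻²·A⁻²] = kg·m²·s⁻³·A⁻²
  (e) [impedance] = kg·m²·s⁻³·A⁻²
All reduce to kg·m²·s⁻³·A⁻² except (c), which is kg·m²·s⁻³.

(c)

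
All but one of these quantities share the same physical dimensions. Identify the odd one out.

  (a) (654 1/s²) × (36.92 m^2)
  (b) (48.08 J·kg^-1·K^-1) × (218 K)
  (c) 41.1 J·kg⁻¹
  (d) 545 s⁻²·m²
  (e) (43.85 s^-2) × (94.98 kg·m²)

In SI base units:
  (a) [s⁻²] · [m²] = m²·s⁻²
  (b) [m²·s⁻²·K⁻¹] · [K] = m²·s⁻²
  (c) J·kg⁻¹ = N·m·kg⁻¹ = m²·s⁻²
  (d) m²·s⁻²
  (e) [s⁻²] · [kg·m²] = kg·m²·s⁻²
All reduce to m²·s⁻² except (e), which is kg·m²·s⁻².

(e)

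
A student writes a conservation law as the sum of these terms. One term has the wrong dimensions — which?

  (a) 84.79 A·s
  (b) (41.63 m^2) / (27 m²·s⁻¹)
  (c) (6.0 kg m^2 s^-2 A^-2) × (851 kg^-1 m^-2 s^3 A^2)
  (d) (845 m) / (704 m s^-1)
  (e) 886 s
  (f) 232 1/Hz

Dimensions:
  (a) A·s = s·A
  (b) [m²] / [m²·s⁻¹] = s
  (c) [kg·m²·s⁻²·A⁻²] · [kg⁻¹·m⁻²·s³·A²] = s
  (d) [m] / [m·s⁻¹] = s
  (e) s
  (f) Hz⁻¹ = (s⁻¹)⁻¹ = s
All reduce to s except (a), which is s·A.

(a)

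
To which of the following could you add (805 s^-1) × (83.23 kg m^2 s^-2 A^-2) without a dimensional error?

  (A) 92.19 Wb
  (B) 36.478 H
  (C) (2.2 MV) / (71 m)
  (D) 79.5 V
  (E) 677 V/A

Reference: [s⁻¹] · [kg·m²·s⁻²·A⁻²] = kg·m²·s⁻³·A⁻².
Each option:
  (A) Wb = V·s = kg·m²·s⁻²·A⁻¹
  (B) H = V·s·A⁻¹ = kg·m²·s⁻²·A⁻²
  (C) [kg·m²·s⁻³·A⁻¹] / [m] = kg·m·s⁻³·A⁻¹
  (D) V = J·C⁻¹ = kg·m²·s⁻³·A⁻¹
  (E) V·A⁻¹ = J·C⁻¹·A⁻¹ = kg·m²·s⁻³·A⁻²  ← same
Only (E) matches kg·m²·s⁻³·A⁻².

(E)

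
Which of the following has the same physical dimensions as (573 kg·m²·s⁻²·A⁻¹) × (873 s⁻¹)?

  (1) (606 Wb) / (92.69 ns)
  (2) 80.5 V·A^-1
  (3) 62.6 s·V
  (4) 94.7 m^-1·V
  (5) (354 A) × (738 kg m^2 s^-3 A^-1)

Reference: [kg·m²·s⁻²·A⁻¹] · [s⁻¹] = kg·m²·s⁻³·A⁻¹.
Each option:
  (1) [kg·m²·s⁻²·A⁻¹] / [s] = kg·m²·s⁻³·A⁻¹  ← same
  (2) V·A⁻¹ = J·C⁻¹·A⁻¹ = kg·m²·s⁻³·A⁻²
  (3) V·s = J·C⁻¹·s = kg·m²·s⁻²·A⁻¹
  (4) V·m⁻¹ = J·C⁻¹·m⁻¹ = kg·m·s⁻³·A⁻¹
  (5) [A] · [kg·m²·s⁻³·A⁻¹] = kg·m²·s⁻³
Only (1) matches kg·m²·s⁻³·A⁻¹.

(1)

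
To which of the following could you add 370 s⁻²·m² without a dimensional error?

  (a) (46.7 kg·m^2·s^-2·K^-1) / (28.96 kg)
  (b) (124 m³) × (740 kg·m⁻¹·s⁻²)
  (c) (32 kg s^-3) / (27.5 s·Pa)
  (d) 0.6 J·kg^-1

(d)

Reference: m²·s⁻².
Each option:
  (a) [kg·m²·s⁻²·K⁻¹] / [kg] = m²·s⁻²·K⁻¹
  (b) [m³] · [kg·m⁻¹·s⁻²] = kg·m²·s⁻²
  (c) [kg·s⁻³] / [kg·m⁻¹·s⁻¹] = m·s⁻²
  (d) J·kg⁻¹ = N·m·kg⁻¹ = m²·s⁻²  ← same
Only (d) matches m²·s⁻².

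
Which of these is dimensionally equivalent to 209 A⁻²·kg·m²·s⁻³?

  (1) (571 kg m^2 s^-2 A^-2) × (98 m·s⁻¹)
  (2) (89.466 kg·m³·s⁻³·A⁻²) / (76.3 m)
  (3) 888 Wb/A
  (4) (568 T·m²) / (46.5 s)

(2)

Reference: kg·m²·s⁻³·A⁻².
Each option:
  (1) [kg·m²·s⁻²·A⁻²] · [m·s⁻¹] = kg·m³·s⁻³·A⁻²
  (2) [kg·m³·s⁻³·A⁻²] / [m] = kg·m²·s⁻³·A⁻²  ← same
  (3) Wb·A⁻¹ = V·s·A⁻¹ = kg·m²·s⁻²·A⁻²
  (4) [kg·m²·s⁻²·A⁻¹] / [s] = kg·m²·s⁻³·A⁻¹
Only (2) matches kg·m²·s⁻³·A⁻².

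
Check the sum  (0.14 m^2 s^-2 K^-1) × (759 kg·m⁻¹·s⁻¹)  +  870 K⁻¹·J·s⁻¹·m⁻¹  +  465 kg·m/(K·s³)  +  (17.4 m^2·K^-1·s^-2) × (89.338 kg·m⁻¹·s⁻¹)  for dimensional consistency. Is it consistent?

Yes

Reduce each to base SI dimensions:
  (0.14 m^2 s^-2 K^-1) × (759 kg·m⁻¹·s⁻¹):  [m²·s⁻²·K⁻¹] · [kg·m⁻¹·s⁻¹] = kg·m·s⁻³·K⁻¹
  870 K⁻¹·J·s⁻¹·m⁻¹:  J·s⁻¹·m⁻¹·K⁻¹ = N·m·s⁻¹·m⁻¹·K⁻¹ = kg·m·s⁻³·K⁻¹
  465 kg·m/(K·s³):  kg·m·s⁻³·K⁻¹
  (17.4 m^2·K^-1·s^-2) × (89.338 kg·m⁻¹·s⁻¹):  [m²·s⁻²·K⁻¹] · [kg·m⁻¹·s⁻¹] = kg·m·s⁻³·K⁻¹
Every term reduces to kg·m·s⁻³·K⁻¹.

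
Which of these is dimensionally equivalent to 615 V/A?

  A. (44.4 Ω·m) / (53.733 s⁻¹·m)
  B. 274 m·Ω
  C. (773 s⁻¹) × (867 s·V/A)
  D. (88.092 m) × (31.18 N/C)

C.

Reference: V·A⁻¹ = J·C⁻¹·A⁻¹ = kg·m²·s⁻³·A⁻².
Each option:
  A. [kg·m³·s⁻³·A⁻²] / [m·s⁻¹] = kg·m²·s⁻²·A⁻²
  B. Ω·m = V·A⁻¹·m = kg·m³·s⁻³·A⁻²
  C. [s⁻¹] · [kg·m²·s⁻²·A⁻²] = kg·m²·s⁻³·A⁻²  ← same
  D. [m] · [kg·m·s⁻³·A⁻¹] = kg·m²·s⁻³·A⁻¹
Only C. matches kg·m²·s⁻³·A⁻².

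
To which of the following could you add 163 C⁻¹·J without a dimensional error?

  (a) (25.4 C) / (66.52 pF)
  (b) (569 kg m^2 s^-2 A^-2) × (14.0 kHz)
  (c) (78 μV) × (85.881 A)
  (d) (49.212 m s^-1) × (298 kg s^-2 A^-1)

(a)

Reference: J·C⁻¹ = N·m·(s·A)⁻¹ = kg·m²·s⁻³·A⁻¹.
Each option:
  (a) [s·A] / [kg⁻¹·m⁻²·s⁴·A²] = kg·m²·s⁻³·A⁻¹  ← same
  (b) [kg·m²·s⁻²·A⁻²] · [s⁻¹] = kg·m²·s⁻³·A⁻²
  (c) [kg·m²·s⁻³·A⁻¹] · [A] = kg·m²·s⁻³
  (d) [m·s⁻¹] · [kg·s⁻²·A⁻¹] = kg·m·s⁻³·A⁻¹
Only (a) matches kg·m²·s⁻³·A⁻¹.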